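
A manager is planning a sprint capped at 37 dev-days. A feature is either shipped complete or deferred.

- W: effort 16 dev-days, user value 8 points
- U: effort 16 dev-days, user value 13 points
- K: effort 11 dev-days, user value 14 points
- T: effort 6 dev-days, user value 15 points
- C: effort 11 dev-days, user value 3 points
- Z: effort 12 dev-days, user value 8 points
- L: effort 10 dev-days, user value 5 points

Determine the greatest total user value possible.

Take U, K, and T: effort 16 + 11 + 6 = 33 ≤ 37, user value 13 + 14 + 15 = 42.
No other feasible combination does better.

42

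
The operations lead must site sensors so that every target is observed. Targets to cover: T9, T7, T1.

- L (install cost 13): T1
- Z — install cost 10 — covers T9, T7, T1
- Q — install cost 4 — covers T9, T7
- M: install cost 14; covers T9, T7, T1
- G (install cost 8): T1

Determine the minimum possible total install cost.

The greedy cost-per-new-target heuristic would pick Q and G for 12, but a cheaper cover exists.
Z alone covers T9, T7, T1 — every target.
Total install cost: 10.
No cover costs less than 10.

10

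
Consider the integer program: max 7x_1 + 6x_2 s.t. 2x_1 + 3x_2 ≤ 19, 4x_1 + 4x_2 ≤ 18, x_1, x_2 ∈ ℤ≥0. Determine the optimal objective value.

28

The continuous relaxation peaks at (4.5, 0) with value 31.50; rounding to a feasible lattice point costs some objective.
(x_1,x_2)=(4,0) is feasible, giving 28.
(x_1,x_2)=(3,1) is feasible, giving 27.
(x_1,x_2)=(3,0) is feasible, giving 21.
The best lattice point is (4,0), giving 28.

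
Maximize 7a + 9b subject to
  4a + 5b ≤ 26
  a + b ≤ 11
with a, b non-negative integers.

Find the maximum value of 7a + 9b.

46

The continuous relaxation peaks at (0, 5.2) with value 46.80; rounding to a feasible lattice point costs some objective.
(a,b)=(4,2): 4·4+5·2=26≤26, 1·4+1·2=6≤11, objective 46.
(a,b)=(0,5): 4·0+5·5=25≤26, 1·0+1·5=5≤11, objective 45.
(a,b)=(5,1): 4·5+5·1=25≤26, 1·5+1·1=6≤11, objective 44.
(a,b)=(1,4): 4·1+5·4=24≤26, 1·1+1·4=5≤11, objective 43.
The best lattice point is (4,2), giving 46.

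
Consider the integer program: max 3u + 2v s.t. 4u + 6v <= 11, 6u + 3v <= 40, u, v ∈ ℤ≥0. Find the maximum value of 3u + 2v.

(u,v)=(2,0): 4·2+6·0=8≤11, 6·2+3·0=12≤40, objective 6.
(u,v)=(1,1): 4·1+6·1=10≤11, 6·1+3·1=9≤40, objective 5.
Maximum is 6 at (u,v)=(2,0).

6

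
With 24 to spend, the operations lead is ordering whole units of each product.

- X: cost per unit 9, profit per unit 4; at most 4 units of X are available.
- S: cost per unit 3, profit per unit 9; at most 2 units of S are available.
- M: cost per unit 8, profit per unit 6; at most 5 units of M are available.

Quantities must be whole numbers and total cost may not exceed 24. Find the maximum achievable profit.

Take 2×S and 2×M: cost 22 ≤ 24, profit 2·9 + 2·6 = 30.
S has the best ratio (9/3) and is taken to its limit of 2; remaining capacity is filled optimally with the others.

30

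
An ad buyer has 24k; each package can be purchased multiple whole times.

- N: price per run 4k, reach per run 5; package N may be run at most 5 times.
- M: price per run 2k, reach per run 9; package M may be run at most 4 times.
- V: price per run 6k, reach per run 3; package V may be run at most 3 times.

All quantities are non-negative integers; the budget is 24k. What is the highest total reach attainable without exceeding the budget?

56

M has the best ratio (9/2); taking only M gives at most 4×9 = 36 (stopped by the supply cap of 4).
Mixing does better — 4×N and 4×M: price 24 ≤ 24, reach 4·5 + 4·9 = 56.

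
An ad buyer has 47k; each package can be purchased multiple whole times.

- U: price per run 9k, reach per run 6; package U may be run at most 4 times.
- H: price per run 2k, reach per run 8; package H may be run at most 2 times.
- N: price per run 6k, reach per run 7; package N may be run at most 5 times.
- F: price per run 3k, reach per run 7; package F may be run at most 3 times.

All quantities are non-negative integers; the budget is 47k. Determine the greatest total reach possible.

1×U, 2×H, 4×N, and 3×F: price 46 ≤ 47, reach 1·6 + 2·8 + 4·7 + 3·7 = 71.
2×H, 5×N, and 3×F: price 43 ≤ 47, reach 2·8 + 5·7 + 3·7 = 72.
Best is 72.

72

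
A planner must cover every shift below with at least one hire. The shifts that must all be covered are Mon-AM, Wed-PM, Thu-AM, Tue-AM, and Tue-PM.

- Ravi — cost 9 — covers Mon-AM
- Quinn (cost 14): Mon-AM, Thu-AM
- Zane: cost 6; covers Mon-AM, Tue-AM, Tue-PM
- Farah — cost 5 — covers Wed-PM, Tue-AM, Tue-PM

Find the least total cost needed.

The greedy cost-per-new-shift heuristic would pick Farah, Zane, and Quinn for 25, but a cheaper cover exists.
Choose Quinn and Farah: together they cover Mon-AM, Wed-PM, Thu-AM, Tue-AM, Tue-PM — every shift.
Total cost: 14 + 5 = 19.
No cover costs less than 19.

19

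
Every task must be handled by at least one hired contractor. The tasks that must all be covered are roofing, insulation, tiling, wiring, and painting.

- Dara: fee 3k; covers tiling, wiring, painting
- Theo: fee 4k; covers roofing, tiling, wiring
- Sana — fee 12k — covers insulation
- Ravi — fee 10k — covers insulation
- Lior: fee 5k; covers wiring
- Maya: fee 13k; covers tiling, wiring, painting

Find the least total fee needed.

17

Choose Dara, Theo, and Ravi: together they cover roofing, insulation, tiling, wiring, painting — every task.
Total fee: 3 + 4 + 10 = 17.
No cover costs less than 17.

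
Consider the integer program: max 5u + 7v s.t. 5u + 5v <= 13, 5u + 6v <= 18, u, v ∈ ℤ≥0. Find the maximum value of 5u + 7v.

Relaxing integrality, the LP optimum is 18.20 at (u,v) = (0, 2.6), which is not an integer point.
(u,v)=(0,2): 5·0+5·2=10≤13, 5·0+6·2=12≤18, objective 14.
(u,v)=(1,1): 5·1+5·1=10≤13, 5·1+6·1=11≤18, objective 12.
(u,v)=(0,1): 5·0+5·1=5≤13, 5·0+6·1=6≤18, objective 7.
The best lattice point is (0,2), giving 14.

14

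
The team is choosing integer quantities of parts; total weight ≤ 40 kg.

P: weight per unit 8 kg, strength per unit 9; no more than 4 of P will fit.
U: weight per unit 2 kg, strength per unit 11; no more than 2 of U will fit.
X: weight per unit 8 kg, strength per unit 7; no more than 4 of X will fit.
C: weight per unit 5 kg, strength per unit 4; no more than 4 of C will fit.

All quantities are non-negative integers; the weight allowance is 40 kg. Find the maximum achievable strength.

58

This is a bounded integer knapsack.
4×P and 2×U: weight 36 ≤ 40, strength 4·9 + 2·11 = 58.
3×P, 2×U, and 2×C: weight 38 ≤ 40, strength 3·9 + 2·11 + 2·4 = 57.
Best is 58.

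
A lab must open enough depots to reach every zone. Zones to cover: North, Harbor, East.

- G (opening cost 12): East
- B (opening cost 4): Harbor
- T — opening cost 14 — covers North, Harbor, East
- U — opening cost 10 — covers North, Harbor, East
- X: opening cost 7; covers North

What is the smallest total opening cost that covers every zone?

U alone covers North, Harbor, East — every zone.
Total opening cost: 10.
No cover costs less than 10.

10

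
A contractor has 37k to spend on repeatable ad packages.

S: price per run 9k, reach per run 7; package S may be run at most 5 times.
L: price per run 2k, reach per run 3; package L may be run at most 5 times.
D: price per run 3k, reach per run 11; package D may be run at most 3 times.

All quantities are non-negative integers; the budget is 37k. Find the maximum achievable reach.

62

2×S, 4×L, and 3×D: price 35 ≤ 37, reach 2·7 + 4·3 + 3·11 = 59.
2×S, 5×L, and 3×D: price 37 ≤ 37, reach 2·7 + 5·3 + 3·11 = 62.
Best is 62.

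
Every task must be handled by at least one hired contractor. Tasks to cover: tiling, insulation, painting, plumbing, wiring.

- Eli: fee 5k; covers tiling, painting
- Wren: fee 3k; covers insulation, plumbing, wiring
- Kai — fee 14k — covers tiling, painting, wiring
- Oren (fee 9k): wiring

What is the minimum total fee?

8

Choose Eli and Wren: together they cover tiling, insulation, painting, plumbing, wiring — every task.
Total fee: 5 + 3 = 8.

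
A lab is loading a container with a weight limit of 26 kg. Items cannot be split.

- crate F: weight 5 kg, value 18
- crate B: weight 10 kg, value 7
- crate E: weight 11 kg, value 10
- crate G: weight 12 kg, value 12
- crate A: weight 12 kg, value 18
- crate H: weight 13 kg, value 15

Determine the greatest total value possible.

This is a 0-1 knapsack instance.
Allowing fractional choices, the relaxed optimum would be about 46.4, but items are indivisible.
crate F + crate A: weight 5 + 12 = 17 ≤ 26, value 18 + 18 = 36.
crate F + crate B + crate E: weight 5 + 10 + 11 = 26 ≤ 26, value 18 + 7 + 10 = 35.
crate F + crate H: weight 5 + 13 = 18 ≤ 26, value 18 + 15 = 33.
Best is crate F and crate A with total value 36.

36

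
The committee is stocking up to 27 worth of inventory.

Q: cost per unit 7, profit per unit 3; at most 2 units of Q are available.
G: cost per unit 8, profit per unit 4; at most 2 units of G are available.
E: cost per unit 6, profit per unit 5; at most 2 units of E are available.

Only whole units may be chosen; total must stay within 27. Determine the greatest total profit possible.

E has the best ratio (5/6); taking only E gives at most 2×5 = 10 (stopped by the supply cap of 2).
Mixing does better — 1×Q, 1×G, and 2×E: cost 27 ≤ 27, profit 1·3 + 1·4 + 2·5 = 17.

17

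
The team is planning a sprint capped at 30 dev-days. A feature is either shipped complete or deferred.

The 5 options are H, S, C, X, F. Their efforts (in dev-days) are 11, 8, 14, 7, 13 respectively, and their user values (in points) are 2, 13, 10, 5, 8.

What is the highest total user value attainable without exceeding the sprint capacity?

Allowing fractional choices, the relaxed optimum would be about 28.6, but features are indivisible.
S + X + F: effort 8 + 7 + 13 = 28 ≤ 30, user value 13 + 5 + 8 = 26.
S + C + X: effort 8 + 14 + 7 = 29 ≤ 30, user value 13 + 10 + 5 = 28.
Best is S, C, and X with total user value 28.

28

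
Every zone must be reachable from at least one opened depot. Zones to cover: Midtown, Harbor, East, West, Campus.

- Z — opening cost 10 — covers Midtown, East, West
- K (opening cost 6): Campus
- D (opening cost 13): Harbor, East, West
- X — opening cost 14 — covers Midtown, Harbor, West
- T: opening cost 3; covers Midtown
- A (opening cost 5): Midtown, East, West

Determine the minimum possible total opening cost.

22

The greedy cost-per-new-zone heuristic would pick A, K, and D for 24, but a cheaper cover exists.
Choose K, D, and T: together they cover Midtown, Harbor, East, West, Campus — every zone.
Total opening cost: 6 + 13 + 3 = 22.
No cover costs less than 22.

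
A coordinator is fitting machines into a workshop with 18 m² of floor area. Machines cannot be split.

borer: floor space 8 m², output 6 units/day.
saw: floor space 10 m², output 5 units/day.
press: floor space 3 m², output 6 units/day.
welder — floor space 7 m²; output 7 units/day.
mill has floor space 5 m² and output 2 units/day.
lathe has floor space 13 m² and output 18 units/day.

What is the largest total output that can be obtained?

Allowing fractional choices, the relaxed optimum would be about 26.0, but machines are indivisible.
press + lathe: floor space 3 + 13 = 16 ≤ 18, output 6 + 18 = 24.
borer + press + welder: floor space 8 + 3 + 7 = 18 ≤ 18, output 6 + 6 + 7 = 19.
mill + lathe: floor space 5 + 13 = 18 ≤ 18, output 2 + 18 = 20.
Best is press and lathe with total output 24.

24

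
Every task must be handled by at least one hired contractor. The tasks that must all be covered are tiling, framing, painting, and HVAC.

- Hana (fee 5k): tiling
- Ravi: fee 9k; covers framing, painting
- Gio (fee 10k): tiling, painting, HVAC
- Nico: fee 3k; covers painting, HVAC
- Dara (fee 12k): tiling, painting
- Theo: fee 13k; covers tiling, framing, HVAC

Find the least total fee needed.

The greedy cost-per-new-task heuristic would pick Nico, Hana, and Ravi for 17, but a cheaper cover exists.
Choose Nico and Theo: together they cover tiling, framing, painting, HVAC — every task.
Total fee: 3 + 13 = 16.
No cover costs less than 16.

16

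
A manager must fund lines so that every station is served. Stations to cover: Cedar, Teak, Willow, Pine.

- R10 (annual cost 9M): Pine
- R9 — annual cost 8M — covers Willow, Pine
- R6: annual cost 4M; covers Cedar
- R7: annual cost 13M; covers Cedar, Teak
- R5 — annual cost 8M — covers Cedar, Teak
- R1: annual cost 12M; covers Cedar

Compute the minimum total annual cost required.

16

This is an integer covering problem.
The greedy cost-per-new-station heuristic would pick R9, R6, and R5 for 20, but a cheaper cover exists.
Choose R9 and R5: together they cover Cedar, Teak, Willow, Pine — every station.
Total annual cost: 8 + 8 = 16.
No cover costs less than 16.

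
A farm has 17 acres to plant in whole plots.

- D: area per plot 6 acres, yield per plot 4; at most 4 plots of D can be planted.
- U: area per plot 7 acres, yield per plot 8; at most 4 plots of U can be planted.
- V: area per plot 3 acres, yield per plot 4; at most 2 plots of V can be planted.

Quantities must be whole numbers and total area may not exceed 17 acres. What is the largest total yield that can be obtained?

20

This is a bounded integer knapsack.
2×U and 1×V: area 17 ≤ 17, yield 2·8 + 1·4 = 20.
1×U and 2×V: area 13 ≤ 17, yield 1·8 + 2·4 = 16.
Best is 20.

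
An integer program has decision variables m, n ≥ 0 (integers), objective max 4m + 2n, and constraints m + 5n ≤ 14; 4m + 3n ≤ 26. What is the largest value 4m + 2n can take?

24

Relaxing integrality, the LP optimum is 26.00 at (m,n) = (6.5, 0), which is not an integer point.
(m,n)=(6,0): 1·6+5·0=6≤14, 4·6+3·0=24≤26, objective 24.
(m,n)=(5,1): 1·5+5·1=10≤14, 4·5+3·1=23≤26, objective 22.
(m,n)=(5,0): 1·5+5·0=5≤14, 4·5+3·0=20≤26, objective 20.
Maximum is 24 at (m,n)=(6,0).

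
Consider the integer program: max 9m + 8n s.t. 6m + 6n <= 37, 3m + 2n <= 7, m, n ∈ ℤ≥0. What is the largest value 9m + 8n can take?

Relaxing integrality, the LP optimum is 28.00 at (m,n) = (0, 3.5), which is not an integer point.
(m,n)=(1,2): 6·1+6·2=18≤37, 3·1+2·2=7≤7, objective 25.
(m,n)=(0,3): 6·0+6·3=18≤37, 3·0+2·3=6≤7, objective 24.
(m,n)=(1,1): 6·1+6·1=12≤37, 3·1+2·1=5≤7, objective 17.
(m,n)=(0,2): 6·0+6·2=12≤37, 3·0+2·2=4≤7, objective 16.
No feasible integer point exceeds 25.

25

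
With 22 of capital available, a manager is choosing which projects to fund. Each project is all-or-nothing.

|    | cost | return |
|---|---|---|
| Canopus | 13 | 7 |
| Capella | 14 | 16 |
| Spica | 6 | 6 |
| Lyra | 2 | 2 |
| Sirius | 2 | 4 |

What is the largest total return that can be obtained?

26

Capella + Spica + Sirius: cost 14 + 6 + 2 = 22 ≤ 22, return 16 + 6 + 4 = 26.
Capella + Lyra + Sirius: cost 14 + 2 + 2 = 18 ≤ 22, return 16 + 2 + 4 = 22.
Capella + Spica + Lyra: cost 14 + 6 + 2 = 22 ≤ 22, return 16 + 6 + 2 = 24.
Best is Capella, Spica, and Sirius with total return 26.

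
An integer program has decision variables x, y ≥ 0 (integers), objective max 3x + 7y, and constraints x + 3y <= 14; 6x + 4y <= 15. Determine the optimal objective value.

21

Relaxing integrality, the LP optimum is 26.25 at (x,y) = (0, 3.75), which is not an integer point.
(x,y)=(0,3): 1·0+3·3=9≤14, 6·0+4·3=12≤15, objective 21.
(x,y)=(1,2): 1·1+3·2=7≤14, 6·1+4·2=14≤15, objective 17.
(x,y)=(0,2): 1·0+3·2=6≤14, 6·0+4·2=8≤15, objective 14.
The best lattice point is (0,3), giving 21.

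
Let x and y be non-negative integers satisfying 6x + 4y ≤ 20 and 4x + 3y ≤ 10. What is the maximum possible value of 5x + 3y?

The continuous relaxation peaks at (2.5, 0) with value 12.50; rounding to a feasible lattice point costs some objective.
(x,y)=(1,2): 6·1+4·2=14≤20, 4·1+3·2=10≤10, objective 11.
(x,y)=(2,0): 6·2+4·0=12≤20, 4·2+3·0=8≤10, objective 10.
(x,y)=(0,3): 6·0+4·3=12≤20, 4·0+3·3=9≤10, objective 9.
(x,y)=(1,1): 6·1+4·1=10≤20, 4·1+3·1=7≤10, objective 8.
The best lattice point is (1,2), giving 11.

11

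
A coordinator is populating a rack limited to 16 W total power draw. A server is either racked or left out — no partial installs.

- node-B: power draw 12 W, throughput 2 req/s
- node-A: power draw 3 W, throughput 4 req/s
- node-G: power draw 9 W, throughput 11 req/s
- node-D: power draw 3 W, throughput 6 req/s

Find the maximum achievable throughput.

21

Take node-A, node-G, and node-D: power draw 3 + 9 + 3 = 15 ≤ 16, throughput 4 + 11 + 6 = 21.
No other feasible combination does better.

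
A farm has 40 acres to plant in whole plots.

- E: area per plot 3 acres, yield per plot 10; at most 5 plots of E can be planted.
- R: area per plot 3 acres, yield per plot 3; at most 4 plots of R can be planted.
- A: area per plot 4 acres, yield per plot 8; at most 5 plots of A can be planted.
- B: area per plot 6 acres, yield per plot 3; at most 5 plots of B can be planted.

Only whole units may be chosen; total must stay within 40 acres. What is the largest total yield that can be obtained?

93

5×E, 3×R, and 4×A: area 40 ≤ 40, yield 5·10 + 3·3 + 4·8 = 91.
5×E, 1×R, and 5×A: area 38 ≤ 40, yield 5·10 + 1·3 + 5·8 = 93.
Best is 93.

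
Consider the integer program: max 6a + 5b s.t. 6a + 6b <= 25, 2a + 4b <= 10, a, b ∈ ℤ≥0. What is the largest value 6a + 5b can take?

Relaxing integrality, the LP optimum is 25.00 at (a,b) = (4.17, 0), which is not an integer point.
(a,b)=(4,0) is feasible, giving 24.
(a,b)=(3,1) is feasible, giving 23.
Maximum is 24 at (a,b)=(4,0).

24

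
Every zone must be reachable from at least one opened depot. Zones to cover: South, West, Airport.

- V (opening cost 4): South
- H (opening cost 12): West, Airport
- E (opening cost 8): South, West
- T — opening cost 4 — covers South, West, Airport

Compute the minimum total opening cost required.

T alone covers South, West, Airport — every zone.
Total opening cost: 4.

4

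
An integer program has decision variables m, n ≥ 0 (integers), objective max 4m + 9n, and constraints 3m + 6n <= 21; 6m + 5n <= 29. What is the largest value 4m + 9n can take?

31

(m,n)=(1,3): 3·1+6·3=21≤21, 6·1+5·3=21≤29, objective 31.
(m,n)=(0,3): 3·0+6·3=18≤21, 6·0+5·3=15≤29, objective 27.
(m,n)=(2,2): 3·2+6·2=18≤21, 6·2+5·2=22≤29, objective 26.
(m,n)=(1,2): 3·1+6·2=15≤21, 6·1+5·2=16≤29, objective 22.
No feasible integer point exceeds 31.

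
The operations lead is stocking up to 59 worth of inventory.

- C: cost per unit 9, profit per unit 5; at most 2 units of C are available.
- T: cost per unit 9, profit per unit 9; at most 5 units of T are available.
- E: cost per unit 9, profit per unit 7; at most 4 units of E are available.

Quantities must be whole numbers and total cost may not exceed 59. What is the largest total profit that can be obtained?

52

Take 5×T and 1×E: cost 54 ≤ 59, profit 5·9 + 1·7 = 52.
T has the best ratio (9/9) and is taken to its limit of 5; remaining capacity is filled optimally with the others.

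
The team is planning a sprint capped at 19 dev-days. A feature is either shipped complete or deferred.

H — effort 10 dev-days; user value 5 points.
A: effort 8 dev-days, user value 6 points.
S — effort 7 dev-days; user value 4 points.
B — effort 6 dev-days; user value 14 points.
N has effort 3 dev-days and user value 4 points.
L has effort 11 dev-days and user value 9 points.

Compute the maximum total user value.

24

Allowing fractional choices, the relaxed optimum would be about 26.2, but features are indivisible.
B + L: effort 6 + 11 = 17 ≤ 19, user value 14 + 9 = 23.
A + B + N: effort 8 + 6 + 3 = 17 ≤ 19, user value 6 + 14 + 4 = 24.
Best is A, B, and N with total user value 24.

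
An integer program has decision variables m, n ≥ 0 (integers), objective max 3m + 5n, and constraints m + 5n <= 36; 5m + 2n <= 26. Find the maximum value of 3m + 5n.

38

(m,n)=(1,7) is feasible, giving 38.
(m,n)=(2,6) is feasible, giving 36.
The best lattice point is (1,7), giving 38.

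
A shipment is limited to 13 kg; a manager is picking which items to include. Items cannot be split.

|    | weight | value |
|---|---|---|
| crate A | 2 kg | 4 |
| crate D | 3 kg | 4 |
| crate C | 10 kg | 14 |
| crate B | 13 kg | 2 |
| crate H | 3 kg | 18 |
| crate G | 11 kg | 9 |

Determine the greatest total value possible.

32

Treat it as a binary knapsack problem.
Take crate C and crate H: weight 10 + 3 = 13 ≤ 13, value 14 + 18 = 32.
No other feasible combination does better.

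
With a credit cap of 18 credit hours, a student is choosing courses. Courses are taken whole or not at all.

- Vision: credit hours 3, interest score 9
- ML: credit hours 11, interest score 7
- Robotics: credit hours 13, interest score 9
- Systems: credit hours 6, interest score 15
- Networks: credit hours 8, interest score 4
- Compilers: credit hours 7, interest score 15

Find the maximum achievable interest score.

39

Take Vision, Systems, and Compilers: credit hours 3 + 6 + 7 = 16 ≤ 18, interest score 9 + 15 + 15 = 39.
No other feasible combination does better.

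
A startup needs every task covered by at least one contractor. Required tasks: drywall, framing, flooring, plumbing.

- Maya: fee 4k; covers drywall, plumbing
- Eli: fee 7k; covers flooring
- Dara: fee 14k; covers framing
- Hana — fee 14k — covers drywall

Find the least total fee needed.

Choose Maya, Eli, and Dara: together they cover drywall, framing, flooring, plumbing — every task.
Total fee: 4 + 7 + 14 = 25.
No cover costs less than 25.

25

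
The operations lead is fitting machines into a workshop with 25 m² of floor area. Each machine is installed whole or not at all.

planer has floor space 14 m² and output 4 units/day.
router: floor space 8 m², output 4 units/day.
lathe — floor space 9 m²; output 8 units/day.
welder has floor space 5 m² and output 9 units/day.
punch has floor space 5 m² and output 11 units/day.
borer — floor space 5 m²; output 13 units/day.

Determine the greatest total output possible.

41

Allowing fractional choices, the relaxed optimum would be about 41.5, but machines are indivisible.
router + welder + punch + borer: floor space 8 + 5 + 5 + 5 = 23 ≤ 25, output 4 + 9 + 11 + 13 = 37.
lathe + welder + punch + borer: floor space 9 + 5 + 5 + 5 = 24 ≤ 25, output 8 + 9 + 11 + 13 = 41.
Best is lathe, welder, punch, and borer with total output 41.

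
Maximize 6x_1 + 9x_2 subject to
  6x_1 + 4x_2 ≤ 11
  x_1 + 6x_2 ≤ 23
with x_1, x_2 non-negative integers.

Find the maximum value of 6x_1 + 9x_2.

18

Relaxing integrality, the LP optimum is 24.75 at (x_1,x_2) = (0, 2.75), which is not an integer point.
(x_1,x_2)=(0,2): 6·0+4·2=8≤11, 1·0+6·2=12≤23, objective 18.
(x_1,x_2)=(1,1): 6·1+4·1=10≤11, 1·1+6·1=7≤23, objective 15.
(x_1,x_2)=(0,1): 6·0+4·1=4≤11, 1·0+6·1=6≤23, objective 9.
The best lattice point is (0,2), giving 18.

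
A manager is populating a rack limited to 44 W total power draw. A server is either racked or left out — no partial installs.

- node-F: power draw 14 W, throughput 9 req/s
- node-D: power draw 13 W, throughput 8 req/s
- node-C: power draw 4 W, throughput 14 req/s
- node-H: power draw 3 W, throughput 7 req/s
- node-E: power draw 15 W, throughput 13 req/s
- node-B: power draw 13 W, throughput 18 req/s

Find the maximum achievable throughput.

This is an integer program with binary decision variables.
Allowing fractional choices, the relaxed optimum would be about 57.8, but servers are indivisible.
node-C + node-H + node-E + node-B: power draw 4 + 3 + 15 + 13 = 35 ≤ 44, throughput 14 + 7 + 13 + 18 = 52.
node-F + node-D + node-C + node-B: power draw 14 + 13 + 4 + 13 = 44 ≤ 44, throughput 9 + 8 + 14 + 18 = 49.
Best is node-C, node-H, node-E, and node-B with total throughput 52.

52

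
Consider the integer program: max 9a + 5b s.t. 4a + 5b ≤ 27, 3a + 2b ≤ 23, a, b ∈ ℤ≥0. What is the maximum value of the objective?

54

Relaxing integrality, the LP optimum is 60.75 at (a,b) = (6.75, 0), which is not an integer point.
(a,b)=(6,0): 4·6+5·0=24≤27, 3·6+2·0=18≤23, objective 54.
(a,b)=(5,1): 4·5+5·1=25≤27, 3·5+2·1=17≤23, objective 50.
(a,b)=(5,0): 4·5+5·0=20≤27, 3·5+2·0=15≤23, objective 45.
No feasible integer point exceeds 54.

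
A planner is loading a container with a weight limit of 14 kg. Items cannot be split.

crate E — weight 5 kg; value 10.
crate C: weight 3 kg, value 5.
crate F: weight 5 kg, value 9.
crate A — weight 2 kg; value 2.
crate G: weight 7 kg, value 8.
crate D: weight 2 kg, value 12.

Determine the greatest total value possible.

crate E + crate G + crate D: weight 5 + 7 + 2 = 14 ≤ 14, value 10 + 8 + 12 = 30.
crate E + crate F + crate D: weight 5 + 5 + 2 = 12 ≤ 14, value 10 + 9 + 12 = 31.
crate E + crate F + crate A + crate D: weight 5 + 5 + 2 + 2 = 14 ≤ 14, value 10 + 9 + 2 + 12 = 33.
Best is crate E, crate F, crate A, and crate D with total value 33.

33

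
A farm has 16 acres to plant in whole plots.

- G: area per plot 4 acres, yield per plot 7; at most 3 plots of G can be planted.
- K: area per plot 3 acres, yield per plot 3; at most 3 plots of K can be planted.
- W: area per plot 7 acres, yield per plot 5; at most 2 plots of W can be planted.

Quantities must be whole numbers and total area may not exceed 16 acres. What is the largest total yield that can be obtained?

24

Take 3×G and 1×K: area 15 ≤ 16, yield 3·7 + 1·3 = 24.
G has the best ratio (7/4) and is taken to its limit of 3; remaining capacity is filled optimally with the others.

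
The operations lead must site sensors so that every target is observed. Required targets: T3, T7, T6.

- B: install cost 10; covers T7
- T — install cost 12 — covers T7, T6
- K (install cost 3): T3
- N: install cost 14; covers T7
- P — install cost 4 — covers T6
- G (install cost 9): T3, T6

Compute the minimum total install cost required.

Choose T and K: together they cover T3, T7, T6 — every target.
Total install cost: 12 + 3 = 15.

15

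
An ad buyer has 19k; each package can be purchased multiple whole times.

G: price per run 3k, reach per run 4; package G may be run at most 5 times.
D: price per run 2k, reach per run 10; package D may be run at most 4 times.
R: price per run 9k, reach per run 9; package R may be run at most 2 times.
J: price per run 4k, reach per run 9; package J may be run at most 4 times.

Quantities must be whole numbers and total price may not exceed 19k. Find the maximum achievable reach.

This is a bounded integer knapsack.
1×G, 4×D, and 2×J: price 19 ≤ 19, reach 1·4 + 4·10 + 2·9 = 62.
4×D and 2×J: price 16 ≤ 19, reach 4·10 + 2·9 = 58.
Best is 62.

62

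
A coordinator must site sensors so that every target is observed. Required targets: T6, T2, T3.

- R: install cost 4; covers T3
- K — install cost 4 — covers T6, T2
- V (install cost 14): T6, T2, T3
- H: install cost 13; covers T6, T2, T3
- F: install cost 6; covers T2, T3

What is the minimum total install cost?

8

This is a weighted set-cover instance.
Choose R and K: together they cover T6, T2, T3 — every target.
Total install cost: 4 + 4 = 8.
No cover costs less than 8.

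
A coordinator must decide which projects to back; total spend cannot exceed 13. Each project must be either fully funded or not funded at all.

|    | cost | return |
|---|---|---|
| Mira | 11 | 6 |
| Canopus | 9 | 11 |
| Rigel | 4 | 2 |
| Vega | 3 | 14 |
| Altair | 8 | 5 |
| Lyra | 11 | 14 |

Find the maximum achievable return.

Vega + Altair: cost 3 + 8 = 11 ≤ 13, return 14 + 5 = 19.
Canopus + Vega: cost 9 + 3 = 12 ≤ 13, return 11 + 14 = 25.
Rigel + Vega: cost 4 + 3 = 7 ≤ 13, return 2 + 14 = 16.
Best is Canopus and Vega with total return 25.

25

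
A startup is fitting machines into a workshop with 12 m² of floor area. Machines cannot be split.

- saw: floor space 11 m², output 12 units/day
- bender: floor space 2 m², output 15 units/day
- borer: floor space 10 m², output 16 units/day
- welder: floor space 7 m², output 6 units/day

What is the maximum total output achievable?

bender + welder: floor space 2 + 7 = 9 ≤ 12, output 15 + 6 = 21.
borer: floor space 10 ≤ 12, output 16.
bender + borer: floor space 2 + 10 = 12 ≤ 12, output 15 + 16 = 31.
Best is bender and borer with total output 31.

31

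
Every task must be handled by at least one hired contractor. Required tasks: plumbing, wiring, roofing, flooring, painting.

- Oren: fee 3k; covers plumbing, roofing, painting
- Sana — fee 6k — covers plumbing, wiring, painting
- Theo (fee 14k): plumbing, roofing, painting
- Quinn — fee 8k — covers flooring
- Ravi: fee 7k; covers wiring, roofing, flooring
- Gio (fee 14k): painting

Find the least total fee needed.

Choose Oren and Ravi: together they cover plumbing, wiring, roofing, flooring, painting — every task.
Total fee: 3 + 7 = 10.
No cover costs less than 10.

10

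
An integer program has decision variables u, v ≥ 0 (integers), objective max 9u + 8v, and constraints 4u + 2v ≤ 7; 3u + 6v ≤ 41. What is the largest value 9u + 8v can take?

24

(u,v)=(0,3): 4·0+2·3=6≤7, 3·0+6·3=18≤41, objective 24.
(u,v)=(0,2): 4·0+2·2=4≤7, 3·0+6·2=12≤41, objective 16.
The best lattice point is (0,3), giving 24.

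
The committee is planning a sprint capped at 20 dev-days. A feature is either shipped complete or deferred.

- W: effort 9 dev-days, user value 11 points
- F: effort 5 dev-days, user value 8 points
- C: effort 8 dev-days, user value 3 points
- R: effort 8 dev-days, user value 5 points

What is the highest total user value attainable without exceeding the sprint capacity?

19

W + R: effort 9 + 8 = 17 ≤ 20, user value 11 + 5 = 16.
W + F: effort 9 + 5 = 14 ≤ 20, user value 11 + 8 = 19.
Best is W and F with total user value 19.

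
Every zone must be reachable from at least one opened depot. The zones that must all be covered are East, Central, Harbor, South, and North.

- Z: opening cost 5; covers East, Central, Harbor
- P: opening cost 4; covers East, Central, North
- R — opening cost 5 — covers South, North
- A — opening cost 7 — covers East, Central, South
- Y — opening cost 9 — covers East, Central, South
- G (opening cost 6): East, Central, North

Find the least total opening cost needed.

10

The greedy cost-per-new-zone heuristic would pick P, Z, and R for 14, but a cheaper cover exists.
Choose Z and R: together they cover East, Central, Harbor, South, North — every zone.
Total opening cost: 5 + 5 = 10.
No cover costs less than 10.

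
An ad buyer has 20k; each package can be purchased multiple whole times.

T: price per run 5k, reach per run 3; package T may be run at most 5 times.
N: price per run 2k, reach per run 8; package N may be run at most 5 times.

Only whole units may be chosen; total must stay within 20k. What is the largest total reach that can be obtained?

N has the best ratio (8/2); taking only N gives at most 5×8 = 40 (stopped by the supply cap of 5).
Mixing does better — 2×T and 5×N: price 20 ≤ 20, reach 2·3 + 5·8 = 46.

46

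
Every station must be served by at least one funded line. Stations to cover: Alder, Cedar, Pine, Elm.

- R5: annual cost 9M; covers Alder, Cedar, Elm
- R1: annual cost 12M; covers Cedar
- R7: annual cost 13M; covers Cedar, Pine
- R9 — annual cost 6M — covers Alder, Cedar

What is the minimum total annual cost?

22

Choose R5 and R7: together they cover Alder, Cedar, Pine, Elm — every station.
Total annual cost: 9 + 13 = 22.
No cover costs less than 22.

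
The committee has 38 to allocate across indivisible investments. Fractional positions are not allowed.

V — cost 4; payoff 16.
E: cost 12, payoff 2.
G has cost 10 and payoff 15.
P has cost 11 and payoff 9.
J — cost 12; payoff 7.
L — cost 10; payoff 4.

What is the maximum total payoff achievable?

47

This is an integer program with binary decision variables.
V + G + P + J: cost 4 + 10 + 11 + 12 = 37 ≤ 38, payoff 16 + 15 + 9 + 7 = 47.
V + G + J + L: cost 4 + 10 + 12 + 10 = 36 ≤ 38, payoff 16 + 15 + 7 + 4 = 42.
V + G + P + L: cost 4 + 10 + 11 + 10 = 35 ≤ 38, payoff 16 + 15 + 9 + 4 = 44.
Best is V, G, P, and J with total payoff 47.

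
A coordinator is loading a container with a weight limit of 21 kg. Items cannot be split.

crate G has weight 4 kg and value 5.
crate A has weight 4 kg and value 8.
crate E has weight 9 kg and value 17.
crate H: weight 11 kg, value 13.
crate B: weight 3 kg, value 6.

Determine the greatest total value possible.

crate G + crate A + crate E: weight 4 + 4 + 9 = 17 ≤ 21, value 5 + 8 + 17 = 30.
crate G + crate A + crate E + crate B: weight 4 + 4 + 9 + 3 = 20 ≤ 21, value 5 + 8 + 17 + 6 = 36.
crate A + crate E + crate B: weight 4 + 9 + 3 = 16 ≤ 21, value 8 + 17 + 6 = 31.
Best is crate G, crate A, crate E, and crate B with total value 36.

36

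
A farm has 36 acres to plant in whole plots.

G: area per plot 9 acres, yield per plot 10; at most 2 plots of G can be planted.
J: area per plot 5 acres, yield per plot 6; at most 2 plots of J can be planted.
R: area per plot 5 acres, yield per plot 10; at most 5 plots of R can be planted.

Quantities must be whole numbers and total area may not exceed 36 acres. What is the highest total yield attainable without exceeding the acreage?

62

This is a bounded integer knapsack.
1×G and 5×R: area 34 ≤ 36, yield 1·10 + 5·10 = 60.
2×J and 5×R: area 35 ≤ 36, yield 2·6 + 5·10 = 62.
Best is 62.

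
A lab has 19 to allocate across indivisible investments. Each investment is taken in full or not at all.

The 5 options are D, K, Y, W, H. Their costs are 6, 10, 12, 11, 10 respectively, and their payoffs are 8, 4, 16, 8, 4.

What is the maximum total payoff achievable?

Treat it as a binary knapsack problem.
Take D and Y: cost 6 + 12 = 18 ≤ 19, payoff 8 + 16 = 24.
No other feasible combination does better.

24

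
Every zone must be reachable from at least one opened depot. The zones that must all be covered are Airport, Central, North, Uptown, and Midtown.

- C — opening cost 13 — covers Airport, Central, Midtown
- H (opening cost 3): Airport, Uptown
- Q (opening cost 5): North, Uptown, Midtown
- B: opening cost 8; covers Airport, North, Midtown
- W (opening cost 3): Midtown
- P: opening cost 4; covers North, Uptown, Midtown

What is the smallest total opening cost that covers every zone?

The greedy cost-per-new-zone heuristic would pick P, H, and C for 20, but a cheaper cover exists.
Choose C and P: together they cover Airport, Central, North, Uptown, Midtown — every zone.
Total opening cost: 13 + 4 = 17.
No cover costs less than 17.

17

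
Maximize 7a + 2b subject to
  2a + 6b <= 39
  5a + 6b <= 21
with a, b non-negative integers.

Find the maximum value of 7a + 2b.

28

(a,b)=(4,0): 2·4+6·0=8≤39, 5·4+6·0=20≤21, objective 28.
(a,b)=(3,1): 2·3+6·1=12≤39, 5·3+6·1=21≤21, objective 23.
(a,b)=(3,0): 2·3+6·0=6≤39, 5·3+6·0=15≤21, objective 21.
Maximum is 28 at (a,b)=(4,0).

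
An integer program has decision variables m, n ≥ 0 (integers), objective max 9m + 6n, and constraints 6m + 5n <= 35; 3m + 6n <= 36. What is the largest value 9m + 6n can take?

51

Relaxing integrality, the LP optimum is 52.50 at (m,n) = (5.83, 0), which is not an integer point.
(m,n)=(5,1): 6·5+5·1=35≤35, 3·5+6·1=21≤36, objective 51.
(m,n)=(4,2): 6·4+5·2=34≤35, 3·4+6·2=24≤36, objective 48.
(m,n)=(5,0): 6·5+5·0=30≤35, 3·5+6·0=15≤36, objective 45.
The best lattice point is (5,1), giving 51.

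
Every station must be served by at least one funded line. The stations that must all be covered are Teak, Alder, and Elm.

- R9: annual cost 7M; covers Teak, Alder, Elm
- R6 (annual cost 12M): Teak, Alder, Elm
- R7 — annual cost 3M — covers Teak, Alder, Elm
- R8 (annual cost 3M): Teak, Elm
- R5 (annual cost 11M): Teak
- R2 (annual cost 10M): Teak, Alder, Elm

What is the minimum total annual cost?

3

This is a weighted set-cover instance.
R7 alone covers Teak, Alder, Elm — every station.
Total annual cost: 3.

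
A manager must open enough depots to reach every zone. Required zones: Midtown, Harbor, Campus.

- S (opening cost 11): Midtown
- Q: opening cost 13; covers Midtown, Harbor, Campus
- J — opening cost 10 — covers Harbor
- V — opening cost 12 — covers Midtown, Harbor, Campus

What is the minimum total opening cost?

This is a weighted set-cover instance.
V alone covers Midtown, Harbor, Campus — every zone.
Total opening cost: 12.
No cover costs less than 12.

12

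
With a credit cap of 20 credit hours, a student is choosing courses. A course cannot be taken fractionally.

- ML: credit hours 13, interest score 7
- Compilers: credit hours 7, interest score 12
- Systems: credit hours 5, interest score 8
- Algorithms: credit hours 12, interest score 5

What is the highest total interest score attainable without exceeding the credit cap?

This is a 0-1 knapsack instance.
ML + Compilers: credit hours 13 + 7 = 20 ≤ 20, interest score 7 + 12 = 19.
Compilers + Algorithms: credit hours 7 + 12 = 19 ≤ 20, interest score 12 + 5 = 17.
Compilers + Systems: credit hours 7 + 5 = 12 ≤ 20, interest score 12 + 8 = 20.
Best is Compilers and Systems with total interest score 20.

20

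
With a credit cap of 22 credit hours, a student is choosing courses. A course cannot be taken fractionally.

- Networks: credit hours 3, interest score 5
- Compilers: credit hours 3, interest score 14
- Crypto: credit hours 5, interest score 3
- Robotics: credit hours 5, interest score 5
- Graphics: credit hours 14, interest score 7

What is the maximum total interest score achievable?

This is a 0-1 knapsack instance.
Allowing fractional choices, the relaxed optimum would be about 30.0, but courses are indivisible.
Networks + Compilers + Graphics: credit hours 3 + 3 + 14 = 20 ≤ 22, interest score 5 + 14 + 7 = 26.
Compilers + Robotics + Graphics: credit hours 3 + 5 + 14 = 22 ≤ 22, interest score 14 + 5 + 7 = 26.
Networks + Compilers + Crypto + Robotics: credit hours 3 + 3 + 5 + 5 = 16 ≤ 22, interest score 5 + 14 + 3 + 5 = 27.
Best is Networks, Compilers, Crypto, and Robotics with total interest score 27.

27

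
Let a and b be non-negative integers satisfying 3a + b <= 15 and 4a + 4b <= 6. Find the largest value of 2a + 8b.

(a,b)=(0,1): 3·0+1·1=1≤15, 4·0+4·1=4≤6, objective 8.
(a,b)=(1,0): 3·1+1·0=3≤15, 4·1+4·0=4≤6, objective 2.
(a,b)=(0,0): 3·0+1·0=0≤15, 4·0+4·0=0≤6, objective 0.
The best lattice point is (0,1), giving 8.

8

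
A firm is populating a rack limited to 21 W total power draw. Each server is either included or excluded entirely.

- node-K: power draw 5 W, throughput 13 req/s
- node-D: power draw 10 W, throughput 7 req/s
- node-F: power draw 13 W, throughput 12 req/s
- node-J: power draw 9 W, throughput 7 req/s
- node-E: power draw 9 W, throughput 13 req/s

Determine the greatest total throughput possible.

node-K + node-F: power draw 5 + 13 = 18 ≤ 21, throughput 13 + 12 = 25.
node-K + node-J: power draw 5 + 9 = 14 ≤ 21, throughput 13 + 7 = 20.
node-K + node-E: power draw 5 + 9 = 14 ≤ 21, throughput 13 + 13 = 26.
Best is node-K and node-E with total throughput 26.

26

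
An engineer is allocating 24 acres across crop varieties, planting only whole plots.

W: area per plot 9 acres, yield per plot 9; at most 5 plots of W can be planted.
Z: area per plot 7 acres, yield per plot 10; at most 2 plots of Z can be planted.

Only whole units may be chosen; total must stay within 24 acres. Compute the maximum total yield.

2×Z: area 14 ≤ 24, yield 2·10 = 20.
1×W and 2×Z: area 23 ≤ 24, yield 1·9 + 2·10 = 29.
Best is 29.

29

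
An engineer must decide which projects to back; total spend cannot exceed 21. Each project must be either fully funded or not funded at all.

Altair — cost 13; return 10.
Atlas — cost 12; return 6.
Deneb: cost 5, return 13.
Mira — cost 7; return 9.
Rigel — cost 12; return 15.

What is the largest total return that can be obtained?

28

Allowing fractional choices, the relaxed optimum would be about 33.2, but projects are indivisible.
Deneb + Rigel: cost 5 + 12 = 17 ≤ 21, return 13 + 15 = 28.
Mira + Rigel: cost 7 + 12 = 19 ≤ 21, return 9 + 15 = 24.
Best is Deneb and Rigel with total return 28.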